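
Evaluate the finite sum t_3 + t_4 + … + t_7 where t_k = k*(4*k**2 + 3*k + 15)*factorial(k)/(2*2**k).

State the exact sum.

The ratio is (k + 1)**2*(3*k + 4*(k + 1)**2 + 18)/(2*k*(4*k**2 + 3*k + 15)).
Factor: A=k/2 + 1/2; B=1; C=k**3 + 3*k**2/4 + 15*k/4.
f must satisfy (k/2 + 1/2)·f(k+1) − (1)·f(k) = k**3 + 3*k**2/4 + 15*k/4.
d = 2 from the (1,0,3) case.
Match coefficients ⇒ f(k) = (4*k**2 - k + 3)/2.
Certificate R = B(k−1)f/C = 2*(4*k**2 - k + 3)/(k*(4*k**2 + 3*k + 15)) gives s_k = (4*k**2 - k + 3)*factorial(k)/2**k.
Check: Δs_k = k*(4*k**2 + 3*k + 15)*factorial(k)/(2*2**k). ✓
Evaluate s at k=8 and k=3: 79065/2 and 27; difference 79011/2.

Σ = 79011/2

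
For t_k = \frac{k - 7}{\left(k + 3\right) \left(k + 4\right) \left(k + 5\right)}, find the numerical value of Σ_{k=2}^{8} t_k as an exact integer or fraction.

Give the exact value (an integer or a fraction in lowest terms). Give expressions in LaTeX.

Step 1: r(k) = (k - 6)*(k + 3)/((k - 7)*(k + 6)).
Factor: A=k + 3; B=k + 6; C=k - 7.
Solve (k + 3)·f(k+1) − (k + 5)·f(k) = k - 7.
deg f ≤ 2 (via 1,1,1).
Solving with deg f ≤ 2: f(k) = -k*(k + 13)/6.
Then R = B(k−1)f/C = -k*(k + 5)*(k + 13)/(6*(k - 7)), so s_k = R(k)·t_k = k*(-k - 13)/(6*(k + 3)*(k + 4)).
Verify: (k - 7)/(k**3 + 12*k**2 + 47*k + 60) matches t_k.
Σ_(k=2)^(8) t_k = s_(9) − s_(2) = -11/52 − (-1/6) = -7/156.

Σ = -7/156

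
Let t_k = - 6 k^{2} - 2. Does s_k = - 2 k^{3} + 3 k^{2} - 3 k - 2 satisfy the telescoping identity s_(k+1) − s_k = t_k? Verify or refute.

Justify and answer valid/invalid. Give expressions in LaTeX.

Valid: the claim telescopes to t_k.

s_(k+1) = -2*k**3 - 3*k**2 - 3*k - 4
s_(k+1) − s_k = -6*k**2 - 2
(s_(k+1) − s_k) − t_k = 0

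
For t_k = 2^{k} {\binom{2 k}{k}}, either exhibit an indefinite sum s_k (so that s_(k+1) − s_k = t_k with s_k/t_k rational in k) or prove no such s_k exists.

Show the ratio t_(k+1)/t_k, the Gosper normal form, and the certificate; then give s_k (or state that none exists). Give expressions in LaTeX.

none — t_k is not Gosper-summable

The ratio is 4*(2*k + 1)/(k + 1).
A = 8*k + 4, B = k + 1, C = 1.
f must satisfy (8*k + 4)·f(k+1) − (k)·f(k) = 1.
deg f ≤ -1 (via 1,1,0).
Bound -1 < 0, so the key equation has no polynomial solution.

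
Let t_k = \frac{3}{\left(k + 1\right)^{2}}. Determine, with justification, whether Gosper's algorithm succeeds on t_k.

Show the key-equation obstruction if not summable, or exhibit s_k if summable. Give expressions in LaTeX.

No — t_k has no hypergeometric antidifference.

t_(k+1)/t_k = (k + 1)**2/(k + 2)**2.
A = k**2 + 2*k + 1, B = k**2 + 4*k + 4, C = 1.
Key eq: (k**2 + 2*k + 1)·f(k+1) = (k**2 + 2*k + 1)·f(k) + (1).
deg f ≤ 0 (via 2,2,0).
f = c0 ⇒ A·f(k+1) − B(k−1)·f(k) − C = -1. The system {-1 = 0} is inconsistent; no antidifference.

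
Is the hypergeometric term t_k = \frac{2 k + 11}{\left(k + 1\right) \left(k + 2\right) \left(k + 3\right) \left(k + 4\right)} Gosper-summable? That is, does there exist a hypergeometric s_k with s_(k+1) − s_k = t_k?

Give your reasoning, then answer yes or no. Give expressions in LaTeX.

r(k) = (k + 1)*(2*k + 13)/((k + 5)*(2*k + 11)) after simplifying.
So A=k + 1 and B=k + 5, with C=k + 11/2.
f must satisfy (k + 1)·f(k+1) − (k + 4)·f(k) = k + 11/2.
Bound: deg f ≤ 3.
Match coefficients ⇒ f(k) = k*(2*k**2 + 12*k + 19)/6.
Certificate R = B(k−1)f/C = k*(k + 4)*(2*k**2 + 12*k + 19)/(3*(2*k + 11)) gives s_k = k*(2*k**2 + 12*k + 19)/(3*(k + 1)*(k + 2)*(k + 3)).
Δs = (2*k + 11)/(k**4 + 10*k**3 + 35*k**2 + 50*k + 24), as required.

Yes. s_k = \frac{k \left(2 k^{2} + 12 k + 19\right)}{3 \left(k + 1\right) \left(k + 2\right) \left(k + 3\right)}.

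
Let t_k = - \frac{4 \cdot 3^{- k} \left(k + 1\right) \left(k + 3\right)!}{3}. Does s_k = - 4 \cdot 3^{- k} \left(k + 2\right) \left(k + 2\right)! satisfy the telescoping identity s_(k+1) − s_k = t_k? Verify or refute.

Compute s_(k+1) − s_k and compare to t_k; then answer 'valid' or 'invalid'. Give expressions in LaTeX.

s_(k+1) = -4*(k + 3)*factorial(k + 3)/(3*3**k)
s_(k+1) − s_k = -4*(k**2 + 3*k + 3)*factorial(k + 2)/(3*3**k)
(s_(k+1) − s_k) − t_k = 4*k*factorial(k + 2)/(3*3**k)

Invalid: residual \frac{4 \cdot 3^{- k} k \left(k + 2\right)!}{3} ≠ 0.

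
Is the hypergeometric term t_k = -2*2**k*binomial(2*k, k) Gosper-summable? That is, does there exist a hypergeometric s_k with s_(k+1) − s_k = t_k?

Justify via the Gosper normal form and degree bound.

Step 1: r(k) = 4*(2*k + 1)/(k + 1).
Factor: A=8*k + 4; B=k + 1; C=1.
Solve (8*k + 4)·f(k+1) − (k)·f(k) = 1.
From deg A=1, deg B=1, deg C=0: d=-1.
deg f ≤ -1 is impossible — no certificate.

No — negative degree bound, so no certificate f.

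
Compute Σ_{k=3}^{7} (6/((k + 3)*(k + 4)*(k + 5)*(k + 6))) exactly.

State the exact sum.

Ratio r(k) = (k + 3)/(k + 7).
Take A(k)=k + 3, B(k)=k + 7, C(k)=1.
f must satisfy (k + 3)·f(k+1) − (k + 6)·f(k) = 1.
Bound: deg f ≤ 3.
Solving with deg f ≤ 3: f(k) = k*(k**2 + 12*k + 47)/180.
Get s_k = R·t_k = k*(k**2 + 12*k + 47)/(30*(k + 3)*(k + 4)*(k + 5)) with R(k) = B(k−1)f(k)/C(k) = k*(k + 6)*(k**2 + 12*k + 47)/180.
Verify: 6/(k**4 + 18*k**3 + 119*k**2 + 342*k + 360) matches t_k.
Evaluate s at k=8 and k=3: 23/715 and 23/840; difference 115/24024.

Σ = 115/24024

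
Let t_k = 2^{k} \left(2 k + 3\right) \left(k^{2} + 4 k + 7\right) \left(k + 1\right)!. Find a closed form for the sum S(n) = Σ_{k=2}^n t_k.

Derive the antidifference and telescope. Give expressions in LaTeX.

S(n) = 2 \cdot 2^{n} n^{4} n! + 14 \cdot 2^{n} n^{3} n! + 40 \cdot 2^{n} n^{2} n! + 52 \cdot 2^{n} n n! + 24 \cdot 2^{n} n! - 264

The ratio is 2*(k + 2)*(2*k + 5)*(4*k + (k + 1)**2 + 11)/((2*k + 3)*(k**2 + 4*k + 7)).
A = 2*k + 4, B = 1, C = k**3 + 11*k**2/2 + 13*k + 21/2.
Solve (2*k + 4)·f(k+1) − (1)·f(k) = k**3 + 11*k**2/2 + 13*k + 21/2.
Bound: deg f ≤ 2.
Coefficient equations give f(k) = (k**2 + 2*k + 3)/2.
So s_k = (B(k−1)f/C)·t_k = ((k**2 + 2*k + 3)/((2*k + 3)*(k**2 + 4*k + 7)))·t_k = 2**k*(k**2 + 2*k + 3)*factorial(k + 1).
s_(k+1) − s_k = 2**k*(2*k + 3)*(k**2 + 4*k + 7)*factorial(k + 1) = t_k.
Σ_(k=2)^n t_k = s_(n+1) − s_(2) = (2**(n + 1)*(n**2 + 4*n + 6)*factorial(n + 2)) − (264), i.e. 2*2**n*n**4*factorial(n) + 14*2**n*n**3*factorial(n) + 40*2**n*n**2*factorial(n) + 52*2**n*n*factorial(n) + 24*2**n*factorial(n) - 264.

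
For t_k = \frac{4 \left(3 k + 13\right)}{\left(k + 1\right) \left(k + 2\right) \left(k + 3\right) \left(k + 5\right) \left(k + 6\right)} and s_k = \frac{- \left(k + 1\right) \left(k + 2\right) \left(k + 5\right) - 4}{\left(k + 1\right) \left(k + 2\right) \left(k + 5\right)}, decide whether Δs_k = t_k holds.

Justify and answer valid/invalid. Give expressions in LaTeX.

valid (s_(k+1) − s_k reduces to t_k)

s_(k+1) = (-(k + 2)*(k + 3)*(k + 6) - 4)/((k + 2)*(k + 3)*(k + 6))
s_(k+1) − s_k = 4*(3*k + 13)/(k**5 + 17*k**4 + 107*k**3 + 307*k**2 + 396*k + 180)
(s_(k+1) − s_k) − t_k = 0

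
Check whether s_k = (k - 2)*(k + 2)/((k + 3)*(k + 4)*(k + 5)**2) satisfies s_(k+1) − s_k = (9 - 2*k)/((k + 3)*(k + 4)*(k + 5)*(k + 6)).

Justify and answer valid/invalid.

Invalid: residual 3*(3*k**2 + 5*k - 57)/(k**6 + 29*k**5 + 347*k**4 + 2191*k**3 + 7692*k**2 + 14220*k + 10800) ≠ 0.

s_(k+1) = (k - 1)*(k + 3)/((k + 4)*(k + 5)*(k + 6)**2)
s_(k+1) − s_k = (-(k - 2)*(k + 2)*(k + 6)**2 + (k - 1)*(k + 3)**2*(k + 5))/((k + 3)*(k + 4)*(k + 5)**2*(k + 6)**2)
(s_(k+1) − s_k) − t_k = 3*(3*k**2 + 5*k - 57)/(k**6 + 29*k**5 + 347*k**4 + 2191*k**3 + 7692*k**2 + 14220*k + 10800)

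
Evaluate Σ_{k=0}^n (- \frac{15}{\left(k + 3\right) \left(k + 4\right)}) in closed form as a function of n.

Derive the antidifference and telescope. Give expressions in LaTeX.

S(n) = \frac{5 \left(- n - 1\right)}{n + 4}

Step 1: r(k) = (k + 3)/(k + 5).
Gosper form: A/B · C(k+1)/C(k) with A=k + 3, B=k + 5, C=1.
Solve (k + 3)·f(k+1) − (k + 4)·f(k) = 1.
d = 1 from the (1,1,0) case.
Coefficient equations give f(k) = k/3.
Certificate R = B(k−1)f/C = k*(k + 4)/3 gives s_k = -5*k/(k + 3).
Verify: -15/(k**2 + 7*k + 12) matches t_k.
Evaluate: s_(n+1) = 5*(-n - 1)/(n + 4); subtract s_(0) = 0 ⇒ S(n) = 5*(-n - 1)/(n + 4).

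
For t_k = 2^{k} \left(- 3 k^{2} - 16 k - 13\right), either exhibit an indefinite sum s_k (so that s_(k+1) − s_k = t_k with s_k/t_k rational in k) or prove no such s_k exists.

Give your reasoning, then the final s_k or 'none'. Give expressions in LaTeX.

s_k = 2^{k} \left(- 3 k^{2} - 4 k + 1\right)

t_(k+1)/t_k = 2*(3*k**2 + 22*k + 32)/(3*k**2 + 16*k + 13).
Take A(k)=2, B(k)=1, C(k)=k**2 + 16*k/3 + 13/3.
f must satisfy (2)·f(k+1) − (1)·f(k) = k**2 + 16*k/3 + 13/3.
Bound: deg f ≤ 2.
Solve for f: f(k) = (3*k**2 + 4*k - 1)/3 (degree 2 ≤ 2).
So s_k = (B(k−1)f/C)·t_k = ((3*k**2 + 4*k - 1)/((k + 1)*(3*k + 13)))·t_k = 2**k*(-3*k**2 - 4*k + 1).
Δs = 2**k*(-3*k**2 - 16*k - 13), as required.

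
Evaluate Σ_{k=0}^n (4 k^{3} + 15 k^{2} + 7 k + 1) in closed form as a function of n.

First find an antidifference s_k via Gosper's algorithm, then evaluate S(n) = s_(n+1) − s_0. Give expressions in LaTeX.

S(n) = n^{4} + 7 n^{3} + 12 n^{2} + 7 n + 1

Step 1: r(k) = (4*k**3 + 27*k**2 + 49*k + 27)/(4*k**3 + 15*k**2 + 7*k + 1).
A = 1, B = 1, C = k**3 + 15*k**2/4 + 7*k/4 + 1/4.
Solve (1)·f(k+1) − (1)·f(k) = k**3 + 15*k**2/4 + 7*k/4 + 1/4.
From deg A=0, deg B=0, deg C=3: d=4.
A polynomial solution: f(k) = k**2*(k**2 + 3*k - 3)/4.
R(k) = B(k−1)·f(k)/C(k) = k**2*(k**2 + 3*k - 3)/(4*k**3 + 15*k**2 + 7*k + 1); s_k = R·t_k = k**2*(k**2 + 3*k - 3).
Check: Δs_k = 4*k**3 + 15*k**2 + 7*k + 1. ✓
s_(n+1) = n**4 + 7*n**3 + 12*n**2 + 7*n + 1 and s_(0) = 0, so S(n) = n**4 + 7*n**3 + 12*n**2 + 7*n + 1.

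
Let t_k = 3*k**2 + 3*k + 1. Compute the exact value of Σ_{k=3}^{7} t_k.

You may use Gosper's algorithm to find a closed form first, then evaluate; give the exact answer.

Σ = 485

r(k) = (3*k**2 + 9*k + 7)/(3*k**2 + 3*k + 1) after simplifying.
A = 1, B = 1, C = k**2 + k + 1/3.
Need (1)·f(k+1) − (1)·f(k) = k**2 + k + 1/3.
Degrees (0,0,2) ⇒ d ≤ 3.
Coefficient equations give f(k) = k**3/3.
Get s_k = R·t_k = k**3 with R(k) = B(k−1)f(k)/C(k) = k**3/(3*k**2 + 3*k + 1).
Δs = -k**3 + (k + 1)**3, as required.
Sum = s_(8) − s_(3); s_(8) = 512, s_(3) = 27 ⇒ 485.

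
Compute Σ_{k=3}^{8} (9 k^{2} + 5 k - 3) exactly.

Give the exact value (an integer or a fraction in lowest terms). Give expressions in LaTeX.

Σ = 1938

Step 1: r(k) = (9*k**2 + 23*k + 11)/(9*k**2 + 5*k - 3).
Normal form (A,B,C) = (1, 1, k**2 + 5*k/9 - 1/3).
Key eq: (1)·f(k+1) = (1)·f(k) + (k**2 + 5*k/9 - 1/3).
From deg A=0, deg B=0, deg C=2: d=3.
Solve for f: f(k) = k*(3*k**2 - 2*k - 4)/9 (degree 3 ≤ 3).
R(k) = B(k−1)·f(k)/C(k) = k*(3*k**2 - 2*k - 4)/(9*k**2 + 5*k - 3); s_k = R·t_k = k*(3*k**2 - 2*k - 4).
Verify: 9*k**2 + 5*k - 3 matches t_k.
Telescoping: Σ = s_(9) − s_(3) = 1989 − (51) = 1938.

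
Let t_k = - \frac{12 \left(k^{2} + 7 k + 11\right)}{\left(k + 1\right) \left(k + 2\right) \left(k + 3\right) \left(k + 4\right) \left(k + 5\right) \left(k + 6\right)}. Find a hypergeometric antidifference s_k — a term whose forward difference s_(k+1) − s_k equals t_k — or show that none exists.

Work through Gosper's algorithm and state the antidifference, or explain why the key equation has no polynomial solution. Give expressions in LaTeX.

t_(k+1)/t_k = (k + 1)*(7*k + (k + 1)**2 + 18)/((k + 7)*(k**2 + 7*k + 11)).
A = k + 1, B = k + 7, C = k**2 + 7*k + 11.
Solve (k + 1)·f(k+1) − (k + 6)·f(k) = k**2 + 7*k + 11.
d = 5 from the (1,1,2) case.
A polynomial solution: f(k) = k*(k + 2)*(k + 4)*(k**2 + 9*k + 23)/45.
R(k) = B(k−1)·f(k)/C(k) = k*(k + 2)*(k + 4)*(k + 6)*(k**2 + 9*k + 23)/(45*(k**2 + 7*k + 11)); s_k = R·t_k = 4*k*(-k**2 - 9*k - 23)/(15*(k**3 + 9*k**2 + 23*k + 15)).
Verify: 12*(-k**2 - 7*k - 11)/(k**6 + 21*k**5 + 175*k**4 + 735*k**3 + 1624*k**2 + 1764*k + 720) matches t_k.

s_k = \frac{4 k \left(- k^{2} - 9 k - 23\right)}{15 \left(k^{3} + 9 k^{2} + 23 k + 15\right)}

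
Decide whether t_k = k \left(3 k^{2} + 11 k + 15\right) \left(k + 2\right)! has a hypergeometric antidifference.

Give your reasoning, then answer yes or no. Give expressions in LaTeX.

Yes. s_k = \left(3 k^{2} - k - 3\right) \left(k + 2\right)!.

t_(k+1)/t_k = (k + 1)*(k + 3)*(11*k + 3*(k + 1)**2 + 26)/(k*(3*k**2 + 11*k + 15)).
A = k + 3, B = 1, C = k**3 + 11*k**2/3 + 5*k.
f must satisfy (k + 3)·f(k+1) − (1)·f(k) = k**3 + 11*k**2/3 + 5*k.
d = 2 from the (1,0,3) case.
Solve for f: f(k) = (3*k**2 - k - 3)/3 (degree 2 ≤ 2).
Then R = B(k−1)f/C = (3*k**2 - k - 3)/(k*(3*k**2 + 11*k + 15)), so s_k = R(k)·t_k = (3*k**2 - k - 3)*factorial(k + 2).
Verify: k*(3*k**2 + 11*k + 15)*factorial(k + 2) matches t_k.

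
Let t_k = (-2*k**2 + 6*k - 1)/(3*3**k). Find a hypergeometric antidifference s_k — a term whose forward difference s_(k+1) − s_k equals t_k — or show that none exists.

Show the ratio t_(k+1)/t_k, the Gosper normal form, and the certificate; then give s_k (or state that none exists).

The ratio is (2*k**2 - 2*k - 3)/(3*(2*k**2 - 6*k + 1)).
Normal form (A,B,C) = (1/3, 1, k**2 - 3*k + 1/2).
f must satisfy (1/3)·f(k+1) − (1)·f(k) = k**2 - 3*k + 1/2.
d = 2 from the (0,0,2) case.
Solving with deg f ≤ 2: f(k) = -3*k*(k - 2)/2.
So s_k = (B(k−1)f/C)·t_k = (-3*k*(k - 2)/(2*k**2 - 6*k + 1))·t_k = k*(k - 2)/3**k.
Δs = (-2*k**2 + 6*k - 1)/(3*3**k), as required.

s_k = k*(k - 2)/3**k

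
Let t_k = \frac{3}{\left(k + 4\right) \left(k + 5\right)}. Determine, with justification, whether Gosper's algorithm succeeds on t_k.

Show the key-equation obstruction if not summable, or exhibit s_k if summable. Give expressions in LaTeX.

Yes. s_k = \frac{3 k}{4 \left(k + 4\right)}.

t_(k+1)/t_k = (k + 4)/(k + 6).
So A=k + 4 and B=k + 6, with C=1.
Solve (k + 4)·f(k+1) − (k + 5)·f(k) = 1.
Bound: deg f ≤ 1.
Coefficient equations give f(k) = k/4.
Get s_k = R·t_k = 3*k/(4*(k + 4)) with R(k) = B(k−1)f(k)/C(k) = k*(k + 5)/4.
s_(k+1) − s_k = 3/(k**2 + 9*k + 20) = t_k.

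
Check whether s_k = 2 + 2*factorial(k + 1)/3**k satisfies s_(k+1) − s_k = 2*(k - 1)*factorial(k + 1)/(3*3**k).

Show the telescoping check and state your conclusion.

s_(k+1) = 2*3**(-k - 1)*factorial(k + 2) + 2
s_(k+1) − s_k = 2*(k - 1)*factorial(k + 1)/(3*3**k)
(s_(k+1) − s_k) − t_k = 0

valid; difference matches t_k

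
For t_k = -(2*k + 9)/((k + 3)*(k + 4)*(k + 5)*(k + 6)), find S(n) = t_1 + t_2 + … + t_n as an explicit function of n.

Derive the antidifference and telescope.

S(n) = n*(-n - 10)/(24*(n**2 + 10*n + 24))

t_(k+1)/t_k = (k + 3)*(2*k + 11)/((k + 7)*(2*k + 9)).
Gosper form: A/B · C(k+1)/C(k) with A=k + 3, B=k + 7, C=k + 9/2.
Solve (k + 3)·f(k+1) − (k + 6)·f(k) = k + 9/2.
d = 3 from the (1,1,1) case.
Solve for f: f(k) = k*(k + 4)*(k + 8)/30 (degree 3 ≤ 3).
R(k) = B(k−1)·f(k)/C(k) = k*(k + 4)*(k + 6)*(k + 8)/(15*(2*k + 9)); s_k = R·t_k = k*(-k - 8)/(15*(k**2 + 8*k + 15)).
s_(k+1) − s_k = (-2*k - 9)/(k**4 + 18*k**3 + 119*k**2 + 342*k + 360) = t_k.
s_(n+1) = (-n**2 - 10*n - 9)/(15*(n**2 + 10*n + 24)) and s_(1) = -1/40, so S(n) = n*(-n - 10)/(24*(n**2 + 10*n + 24)).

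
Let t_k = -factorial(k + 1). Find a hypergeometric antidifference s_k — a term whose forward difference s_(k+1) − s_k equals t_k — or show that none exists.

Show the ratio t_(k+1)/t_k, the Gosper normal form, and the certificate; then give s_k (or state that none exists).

none (Gosper's algorithm certifies no s_k)

t_(k+1)/t_k = k + 2.
A = k + 2, B = 1, C = 1.
f must satisfy (k + 2)·f(k+1) − (1)·f(k) = 1.
From deg A=1, deg B=0, deg C=0: d=-1.
Negative degree bound (-1): no f exists, t_k not Gosper-summable.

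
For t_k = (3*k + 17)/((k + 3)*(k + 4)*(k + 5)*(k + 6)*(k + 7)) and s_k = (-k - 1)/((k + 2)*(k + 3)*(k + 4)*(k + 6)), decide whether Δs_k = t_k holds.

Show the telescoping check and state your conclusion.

s_(k+1) = (-k - 2)/((k + 3)*(k + 4)*(k + 5)*(k + 7))
s_(k+1) − s_k = ((k + 1)*(k + 5)*(k + 7) - (k + 2)**2*(k + 6))/((k + 2)*(k + 3)*(k + 4)*(k + 5)*(k + 6)*(k + 7))
(s_(k+1) − s_k) − t_k = (-4*k - 23)/(k**6 + 27*k**5 + 295*k**4 + 1665*k**3 + 5104*k**2 + 8028*k + 5040)

Invalid: residual (-4*k - 23)/(k**6 + 27*k**5 + 295*k**4 + 1665*k**3 + 5104*k**2 + 8028*k + 5040) ≠ 0.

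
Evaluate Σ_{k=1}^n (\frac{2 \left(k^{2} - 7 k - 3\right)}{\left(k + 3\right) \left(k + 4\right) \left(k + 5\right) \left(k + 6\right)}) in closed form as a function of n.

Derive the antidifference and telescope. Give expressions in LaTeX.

Step 1: r(k) = (k**3 - 2*k**2 - 24*k - 27)/(k**3 - 52*k - 21).
Gosper form: A/B · C(k+1)/C(k) with A=k + 3, B=k + 7, C=k**2 - 7*k - 3.
Need (k + 3)·f(k+1) − (k + 6)·f(k) = k**2 - 7*k - 3.
From deg A=1, deg B=1, deg C=2: d=3.
Solve for f: f(k) = -k**2 (degree 2 ≤ 3).
R(k) = B(k−1)·f(k)/C(k) = -k**2*(k + 6)/(k**2 - 7*k - 3); s_k = R·t_k = -2*k**2/((k + 3)*(k + 4)*(k + 5)).
Verify: 2*(k**2 - 7*k - 3)/(k**4 + 18*k**3 + 119*k**2 + 342*k + 360) matches t_k.
Σ_(k=1)^n t_k = s_(n+1) − s_(1) = (2*(-n**2 - 2*n - 1)/(n**3 + 15*n**2 + 74*n + 120)) − (-1/60), i.e. n*(n**2 - 105*n - 166)/(60*(n**3 + 15*n**2 + 74*n + 120)).

S(n) = \frac{n \left(n^{2} - 105 n - 166\right)}{60 \left(n^{3} + 15 n^{2} + 74 n + 120\right)}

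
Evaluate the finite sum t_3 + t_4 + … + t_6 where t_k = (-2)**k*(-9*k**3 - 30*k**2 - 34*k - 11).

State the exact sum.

r(k) = 2*(-9*k**3 - 57*k**2 - 121*k - 84)/(9*k**3 + 30*k**2 + 34*k + 11) after simplifying.
Gosper form: A/B · C(k+1)/C(k) with A=-2, B=1, C=k**3 + 10*k**2/3 + 34*k/9 + 11/9.
f must satisfy (-2)·f(k+1) − (1)·f(k) = k**3 + 10*k**2/3 + 34*k/9 + 11/9.
d = 3 from the (0,0,3) case.
Solving with deg f ≤ 3: f(k) = -(k + 1)*(3*k**2 + k - 1)/9.
Then R = B(k−1)f/C = -(k + 1)*(3*k**2 + k - 1)/(9*k**3 + 30*k**2 + 34*k + 11), so s_k = R(k)·t_k = (-2)**k*(3*k**3 + 4*k**2 - 1).
Check: Δs_k = (-2)**k*(-9*k**3 - 30*k**2 - 34*k - 11). ✓
Telescoping: Σ = s_(7) − s_(3) = -156672 − (-928) = -155744.

Σ = -155744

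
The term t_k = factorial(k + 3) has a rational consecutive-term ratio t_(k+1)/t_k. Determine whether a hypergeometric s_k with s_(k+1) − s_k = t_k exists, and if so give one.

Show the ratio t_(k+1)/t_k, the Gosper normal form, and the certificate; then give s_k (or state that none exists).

r(k) = k + 4 after simplifying.
A = k + 4, B = 1, C = 1.
Need (k + 4)·f(k+1) − (1)·f(k) = 1.
deg f ≤ -1 (via 1,0,0).
Negative degree bound (-1): no f exists, t_k not Gosper-summable.

no hypergeometric antidifference exists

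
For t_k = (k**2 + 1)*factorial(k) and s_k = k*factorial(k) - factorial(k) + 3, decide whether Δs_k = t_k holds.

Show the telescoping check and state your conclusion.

s_(k+1) = k**2*factorial(k) + k*factorial(k) + 3
s_(k+1) − s_k = (k**2 + 1)*factorial(k)
(s_(k+1) − s_k) − t_k = 0

Valid — Δs_k = t_k.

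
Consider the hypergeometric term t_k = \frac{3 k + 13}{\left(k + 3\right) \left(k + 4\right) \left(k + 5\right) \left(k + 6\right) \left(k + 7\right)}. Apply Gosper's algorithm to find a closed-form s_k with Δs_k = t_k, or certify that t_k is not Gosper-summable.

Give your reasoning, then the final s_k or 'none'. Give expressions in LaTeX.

Compute t_(k+1)/t_k: get (k + 3)*(3*k + 16)/((k + 8)*(3*k + 13)).
Normal form (A,B,C) = (k + 3, k + 8, k + 13/3).
Solve (k + 3)·f(k+1) − (k + 7)·f(k) = k + 13/3.
deg f ≤ 4 (via 1,1,1).
Coefficient equations give f(k) = k*(k + 4)*(k**2 + 14*k + 63)/270.
Certificate R = B(k−1)f/C = k*(k + 4)*(k + 7)*(k**2 + 14*k + 63)/(90*(3*k + 13)) gives s_k = k*(k**2 + 14*k + 63)/(90*(k**3 + 14*k**2 + 63*k + 90)).
Δs = (3*k + 13)/(k**5 + 25*k**4 + 245*k**3 + 1175*k**2 + 2754*k + 2520), as required.

s_k = \frac{k \left(k^{2} + 14 k + 63\right)}{90 \left(k^{3} + 14 k^{2} + 63 k + 90\right)}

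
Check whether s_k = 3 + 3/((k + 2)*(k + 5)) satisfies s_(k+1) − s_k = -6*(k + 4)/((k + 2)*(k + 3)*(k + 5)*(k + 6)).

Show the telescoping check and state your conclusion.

s_(k+1) = 3 + 3/((k + 3)*(k + 6))
s_(k+1) − s_k = 6*(-k - 4)/(k**4 + 16*k**3 + 91*k**2 + 216*k + 180)
(s_(k+1) − s_k) − t_k = 0

Valid — Δs_k = t_k.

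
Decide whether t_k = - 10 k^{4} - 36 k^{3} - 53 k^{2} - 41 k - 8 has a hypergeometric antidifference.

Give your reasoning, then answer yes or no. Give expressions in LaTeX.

Yes. s_k = k \left(- 2 k^{4} - 4 k^{3} - 3 k^{2} - 3 k + 4\right).

Step 1: r(k) = (10*k**4 + 76*k**3 + 221*k**2 + 295*k + 148)/(10*k**4 + 36*k**3 + 53*k**2 + 41*k + 8).
Factor: A=1; B=1; C=k**4 + 18*k**3/5 + 53*k**2/10 + 41*k/10 + 4/5.
Need (1)·f(k+1) − (1)·f(k) = k**4 + 18*k**3/5 + 53*k**2/10 + 41*k/10 + 4/5.
Bound: deg f ≤ 5.
A polynomial solution: f(k) = k*(2*k**4 + 4*k**3 + 3*k**2 + 3*k - 4)/10.
Get s_k = R·t_k = k*(-2*k**4 - 4*k**3 - 3*k**2 - 3*k + 4) with R(k) = B(k−1)f(k)/C(k) = k*(2*k**4 + 4*k**3 + 3*k**2 + 3*k - 4)/(10*k**4 + 36*k**3 + 53*k**2 + 41*k + 8).
Check: Δs_k = -10*k**4 - 36*k**3 - 53*k**2 - 41*k - 8. ✓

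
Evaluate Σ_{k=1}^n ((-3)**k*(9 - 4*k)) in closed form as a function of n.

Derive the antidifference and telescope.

The ratio is 3*(5 - 4*k)/(4*k - 9).
Take A(k)=-3, B(k)=1, C(k)=k - 9/4.
f must satisfy (-3)·f(k+1) − (1)·f(k) = k - 9/4.
deg f ≤ 1 (via 0,0,1).
A polynomial solution: f(k) = -(k - 3)/4.
Then R = B(k−1)f/C = -(k - 3)/(4*k - 9), so s_k = R(k)·t_k = (-3)**k*(k - 3).
Δs = (-3)**k*(9 - 4*k), as required.
s_(n+1) = (-3)**(n + 1)*(n - 2) and s_(1) = 6, so S(n) = -3*(-3)**n*n + 6*(-3)**n - 6.

S(n) = -3*(-3)**n*n + 6*(-3)**n - 6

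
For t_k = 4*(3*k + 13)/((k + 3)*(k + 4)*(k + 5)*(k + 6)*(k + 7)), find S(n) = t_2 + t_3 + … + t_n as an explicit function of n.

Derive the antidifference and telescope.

S(n) = (n**3 + 17*n**2 + 94*n - 112)/(70*(n**3 + 17*n**2 + 94*n + 168))

Compute t_(k+1)/t_k: get (k + 3)*(3*k + 16)/((k + 8)*(3*k + 13)).
Take A(k)=k + 3, B(k)=k + 8, C(k)=k + 13/3.
Key eq: (k + 3)·f(k+1) = (k + 7)·f(k) + (k + 13/3).
Bound: deg f ≤ 4.
A polynomial solution: f(k) = k*(k + 4)*(k**2 + 14*k + 63)/270.
Certificate R = B(k−1)f/C = k*(k + 4)*(k + 7)*(k**2 + 14*k + 63)/(90*(3*k + 13)) gives s_k = 2*k*(k**2 + 14*k + 63)/(45*(k**3 + 14*k**2 + 63*k + 90)).
Check: Δs_k = 4*(3*k + 13)/(k**5 + 25*k**4 + 245*k**3 + 1175*k**2 + 2754*k + 2520). ✓
Σ_(k=2)^n t_k = s_(n+1) − s_(2) = (2*(n**3 + 17*n**2 + 94*n + 78)/(45*(n**3 + 17*n**2 + 94*n + 168))) − (19/630), i.e. (n**3 + 17*n**2 + 94*n - 112)/(70*(n**3 + 17*n**2 + 94*n + 168)).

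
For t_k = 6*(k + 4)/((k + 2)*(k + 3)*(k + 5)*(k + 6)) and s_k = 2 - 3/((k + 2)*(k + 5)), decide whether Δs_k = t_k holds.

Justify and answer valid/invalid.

Valid: the claim telescopes to t_k.

s_(k+1) = 2 - 3/((k + 3)*(k + 6))
s_(k+1) − s_k = 6*(k + 4)/(k**4 + 16*k**3 + 91*k**2 + 216*k + 180)
(s_(k+1) − s_k) − t_k = 0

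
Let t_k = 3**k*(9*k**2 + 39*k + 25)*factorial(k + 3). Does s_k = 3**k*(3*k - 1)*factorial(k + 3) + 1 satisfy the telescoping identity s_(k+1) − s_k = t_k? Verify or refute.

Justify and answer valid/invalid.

s_(k+1) = 3**(k + 1)*(3*k + 2)*factorial(k + 4) + 1
s_(k+1) − s_k = 3**k*(9*k**2 + 39*k + 25)*factorial(k + 3)
(s_(k+1) − s_k) − t_k = 0

valid; difference matches t_k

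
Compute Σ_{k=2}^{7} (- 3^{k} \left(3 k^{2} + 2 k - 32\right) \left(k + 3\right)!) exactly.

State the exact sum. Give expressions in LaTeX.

Step 1: r(k) = 3*(3*k**3 + 20*k**2 + 5*k - 108)/(3*k**2 + 2*k - 32).
A = 3*k + 12, B = 1, C = k**2 + 2*k/3 - 32/3.
Need (3*k + 12)·f(k+1) − (1)·f(k) = k**2 + 2*k/3 - 32/3.
From deg A=1, deg B=0, deg C=2: d=1.
A polynomial solution: f(k) = (k - 4)/3.
Get s_k = R·t_k = -3**k*(k - 4)*factorial(k + 3) with R(k) = B(k−1)f(k)/C(k) = (k - 4)/(3*k**2 + 2*k - 32).
Δs = -3**k*(3*k**2 + 2*k - 32)*factorial(k + 3), as required.
Σ_(k=2)^(7) t_k = s_(8) − s_(2) = -1047576499200 − (2160) = -1047576501360.

Σ = -1047576501360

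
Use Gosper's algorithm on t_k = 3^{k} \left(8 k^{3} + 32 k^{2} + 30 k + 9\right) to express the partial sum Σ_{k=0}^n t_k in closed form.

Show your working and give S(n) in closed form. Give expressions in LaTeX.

S(n) = 12 \cdot 3^{n} n^{3} + 30 \cdot 3^{n} n^{2} + 33 \cdot 3^{n} n + 6 \cdot 3^{n} + 3

Compute t_(k+1)/t_k: get 3*(8*k**3 + 56*k**2 + 118*k + 79)/(8*k**3 + 32*k**2 + 30*k + 9).
So A=3 and B=1, with C=k**3 + 4*k**2 + 15*k/4 + 9/8.
Set up (3)·f(k+1) − (1)·f(k) − (k**3 + 4*k**2 + 15*k/4 + 9/8) = 0.
d = 3 from the (0,0,3) case.
A polynomial solution: f(k) = (4*k**3 - 2*k**2 + 3*k - 3)/8.
So s_k = (B(k−1)f/C)·t_k = ((4*k**3 - 2*k**2 + 3*k - 3)/(8*k**3 + 32*k**2 + 30*k + 9))·t_k = 3**k*(4*k**3 - 2*k**2 + 3*k - 3).
Δs = 3**k*(8*k**3 + 32*k**2 + 30*k + 9), as required.
Telescope: S(n) = s_(n+1) − s_(0) = 3**(n + 1)*(4*n**3 + 10*n**2 + 11*n + 2) − (-3) = 12*3**n*n**3 + 30*3**n*n**2 + 33*3**n*n + 6*3**n + 3.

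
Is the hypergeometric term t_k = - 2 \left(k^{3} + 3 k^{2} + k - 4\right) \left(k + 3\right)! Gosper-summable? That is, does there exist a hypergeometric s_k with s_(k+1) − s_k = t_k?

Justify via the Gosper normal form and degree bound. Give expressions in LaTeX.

r(k) = (k + 4)*(k + (k + 1)**3 + 3*(k + 1)**2 - 3)/(k**3 + 3*k**2 + k - 4) after simplifying.
Gosper form: A/B · C(k+1)/C(k) with A=k + 4, B=1, C=k**3 + 3*k**2 + k - 4.
Solve (k + 4)·f(k+1) − (1)·f(k) = k**3 + 3*k**2 + k - 4.
Degrees (1,0,3) ⇒ d ≤ 2.
Solving with deg f ≤ 2: f(k) = k*(k - 2).
R(k) = B(k−1)·f(k)/C(k) = k*(k - 2)/(k**3 + 3*k**2 + k - 4); s_k = R·t_k = -2*k*(k - 2)*factorial(k + 3).
Verify: -2*(k**3 + 3*k**2 + k - 4)*factorial(k + 3) matches t_k.

Yes. s_k = - 2 k \left(k - 2\right) \left(k + 3\right)!.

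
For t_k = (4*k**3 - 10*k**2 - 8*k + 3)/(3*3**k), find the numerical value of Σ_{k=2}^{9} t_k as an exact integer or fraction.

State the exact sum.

r(k) = (4*k**3 + 2*k**2 - 16*k - 11)/(3*(4*k**3 - 10*k**2 - 8*k + 3)) after simplifying.
So A=1/3 and B=1, with C=k**3 - 5*k**2/2 - 2*k + 3/4.
f must satisfy (1/3)·f(k+1) − (1)·f(k) = k**3 - 5*k**2/2 - 2*k + 3/4.
deg f ≤ 3 (via 0,0,3).
Solve for f: f(k) = -3*k*(2*k**2 - 2*k - 3)/4 (degree 3 ≤ 3).
R(k) = B(k−1)·f(k)/C(k) = -3*k*(2*k**2 - 2*k - 3)/(4*k**3 - 10*k**2 - 8*k + 3); s_k = R·t_k = k*(-2*k**2 + 2*k + 3)/3**k.
Δs = (4*k**3 - 10*k**2 - 8*k + 3)/(3*3**k), as required.
Σ_(k=2)^(9) t_k = s_(10) − s_(2) = -590/19683 − (-2/9) = 3784/19683.

Σ = 3784/19683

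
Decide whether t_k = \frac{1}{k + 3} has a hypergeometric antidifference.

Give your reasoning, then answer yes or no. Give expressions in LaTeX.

Ratio r(k) = (k + 3)/(k + 4).
So A=k + 3 and B=k + 4, with C=1.
f must satisfy (k + 3)·f(k+1) − (k + 3)·f(k) = 1.
Degrees (1,1,0) ⇒ d ≤ 0.
Write f(k) = c0. Then LHS − RHS = -1, requiring -1 = 0: contradictory. No certificate.

No; the coefficient equations for f are inconsistent.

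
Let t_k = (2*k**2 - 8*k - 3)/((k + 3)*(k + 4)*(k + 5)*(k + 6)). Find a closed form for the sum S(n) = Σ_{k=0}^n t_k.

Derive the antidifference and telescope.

Ratio r(k) = (k + 3)*(8*k - 2*(k + 1)**2 + 11)/((k + 7)*(-2*k**2 + 8*k + 3)).
A = k + 3, B = k + 7, C = k**2 - 4*k - 3/2.
Solve (k + 3)·f(k+1) − (k + 6)·f(k) = k**2 - 4*k - 3/2.
deg f ≤ 3 (via 1,1,2).
A polynomial solution: f(k) = k*(k**2 - 18*k + 2)/30.
Certificate R = B(k−1)f/C = k*(k + 6)*(k**2 - 18*k + 2)/(15*(2*k**2 - 8*k - 3)) gives s_k = k*(k**2 - 18*k + 2)/(15*(k + 3)*(k + 4)*(k + 5)).
Verify: (2*k**2 - 8*k - 3)/(k**4 + 18*k**3 + 119*k**2 + 342*k + 360) matches t_k.
Telescope: S(n) = s_(n+1) − s_(0) = (n**3 - 15*n**2 - 31*n - 15)/(15*(n**3 + 15*n**2 + 74*n + 120)) − (0) = (n**3 - 15*n**2 - 31*n - 15)/(15*(n**3 + 15*n**2 + 74*n + 120)).

S(n) = (n**3 - 15*n**2 - 31*n - 15)/(15*(n**3 + 15*n**2 + 74*n + 120))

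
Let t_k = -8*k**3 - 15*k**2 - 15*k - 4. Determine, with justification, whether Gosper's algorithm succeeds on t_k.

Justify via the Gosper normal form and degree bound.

Yes. s_k = k*(-2*k**3 - k**2 - 2*k + 1).

t_(k+1)/t_k = (8*k**3 + 39*k**2 + 69*k + 42)/(8*k**3 + 15*k**2 + 15*k + 4).
Take A(k)=1, B(k)=1, C(k)=k**3 + 15*k**2/8 + 15*k/8 + 1/2.
Need (1)·f(k+1) − (1)·f(k) = k**3 + 15*k**2/8 + 15*k/8 + 1/2.
From deg A=0, deg B=0, deg C=3: d=4.
A polynomial solution: f(k) = k*(2*k**3 + k**2 + 2*k - 1)/8.
Certificate R = B(k−1)f/C = k*(2*k**3 + k**2 + 2*k - 1)/(8*k**3 + 15*k**2 + 15*k + 4) gives s_k = k*(-2*k**3 - k**2 - 2*k + 1).
Δs = -8*k**3 - 15*k**2 - 15*k - 4, as required.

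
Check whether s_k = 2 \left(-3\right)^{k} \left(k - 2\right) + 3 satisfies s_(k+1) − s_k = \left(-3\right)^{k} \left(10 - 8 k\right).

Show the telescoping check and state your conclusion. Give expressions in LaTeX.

s_(k+1) = -6*(-3)**k*(k - 1) + 3
s_(k+1) − s_k = (-3)**k*(10 - 8*k)
(s_(k+1) − s_k) − t_k = 0

Valid — Δs_k = t_k.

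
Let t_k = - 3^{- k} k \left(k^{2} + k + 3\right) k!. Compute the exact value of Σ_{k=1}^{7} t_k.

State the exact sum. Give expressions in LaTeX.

Σ = -326311/243

r(k) = (k + 1)**2*(k + (k + 1)**2 + 4)/(3*k*(k**2 + k + 3)) after simplifying.
A = k/3 + 1/3, B = 1, C = k**3 + k**2 + 3*k.
Need (k/3 + 1/3)·f(k+1) − (1)·f(k) = k**3 + k**2 + 3*k.
Degrees (1,0,3) ⇒ d ≤ 2.
Solving with deg f ≤ 2: f(k) = 3*(k**2 + k + 1).
So s_k = (B(k−1)f/C)·t_k = (3*(k**2 + k + 1)/(k*(k**2 + k + 3)))·t_k = -3**(1 - k)*(k**2 + k + 1)*factorial(k).
Check: Δs_k = -k*(k**2 + k + 3)*factorial(k)/3**k. ✓
Evaluate s at k=8 and k=1: -327040/243 and -3; difference -326311/243.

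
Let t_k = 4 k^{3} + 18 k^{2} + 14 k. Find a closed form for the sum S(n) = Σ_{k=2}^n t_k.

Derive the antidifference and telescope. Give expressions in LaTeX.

The ratio is (2*k**2 + 13*k + 18)/(k*(2*k + 7)).
Take A(k)=1, B(k)=1, C(k)=k**3 + 9*k**2/2 + 7*k/2.
Set up (1)·f(k+1) − (1)·f(k) − (k**3 + 9*k**2/2 + 7*k/2) = 0.
d = 4 from the (0,0,3) case.
Match coefficients ⇒ f(k) = k*(k - 1)*(k + 1)*(k + 4)/4.
So s_k = (B(k−1)f/C)·t_k = ((k - 1)*(k + 4)/(2*(2*k + 7)))·t_k = k*(k**3 + 4*k**2 - k - 4).
Verify: 2*k*(2*k**2 + 9*k + 7) matches t_k.
Telescope: S(n) = s_(n+1) − s_(2) = n*(n**3 + 8*n**2 + 17*n + 10) − (36) = n**4 + 8*n**3 + 17*n**2 + 10*n - 36.

S(n) = n^{4} + 8 n^{3} + 17 n^{2} + 10 n - 36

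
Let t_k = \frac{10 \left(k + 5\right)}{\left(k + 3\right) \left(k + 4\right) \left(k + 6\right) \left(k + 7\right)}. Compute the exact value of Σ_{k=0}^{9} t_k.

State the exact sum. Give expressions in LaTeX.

r(k) = (k + 3)*(k + 6)**2/((k + 5)**2*(k + 8)) after simplifying.
Gosper form: A/B · C(k+1)/C(k) with A=k + 3, B=k + 8, C=k**2 + 10*k + 25.
Key eq: (k + 3)·f(k+1) = (k + 7)·f(k) + (k**2 + 10*k + 25).
deg f ≤ 4 (via 1,1,2).
Solving with deg f ≤ 4: f(k) = k*(k + 4)*(k + 5)*(k + 9)/36.
Get s_k = R·t_k = 5*k*(k + 9)/(18*(k**2 + 9*k + 18)) with R(k) = B(k−1)f(k)/C(k) = k*(k + 4)*(k + 7)*(k + 9)/(36*(k + 5)).
Verify: 10*(k + 5)/(k**4 + 20*k**3 + 145*k**2 + 450*k + 504) matches t_k.
Evaluate s at k=10 and k=0: 475/1872 and 0; difference 475/1872.

Σ = 475/1872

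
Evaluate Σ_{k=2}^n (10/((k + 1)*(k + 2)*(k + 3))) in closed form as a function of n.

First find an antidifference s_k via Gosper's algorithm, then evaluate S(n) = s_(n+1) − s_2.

Compute t_(k+1)/t_k: get (k + 1)/(k + 4).
Gosper form: A/B · C(k+1)/C(k) with A=k + 1, B=k + 4, C=1.
f must satisfy (k + 1)·f(k+1) − (k + 3)·f(k) = 1.
Degrees (1,1,0) ⇒ d ≤ 2.
Solving with deg f ≤ 2: f(k) = k*(k + 3)/4.
So s_k = (B(k−1)f/C)·t_k = (k*(k + 3)**2/4)·t_k = 5*k*(k + 3)/(2*(k + 1)*(k + 2)).
s_(k+1) − s_k = 10/(k**3 + 6*k**2 + 11*k + 6) = t_k.
Evaluate: s_(n+1) = 5*(n**2 + 5*n + 4)/(2*(n**2 + 5*n + 6)); subtract s_(2) = 25/12 ⇒ S(n) = 5*(n**2 + 5*n - 6)/(12*(n**2 + 5*n + 6)).

S(n) = 5*(n**2 + 5*n - 6)/(12*(n**2 + 5*n + 6))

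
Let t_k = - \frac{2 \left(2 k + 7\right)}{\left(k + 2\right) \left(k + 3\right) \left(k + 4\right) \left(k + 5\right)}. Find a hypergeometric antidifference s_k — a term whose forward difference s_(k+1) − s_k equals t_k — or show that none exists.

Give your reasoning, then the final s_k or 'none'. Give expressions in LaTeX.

s_k = \frac{k \left(- k - 6\right)}{4 \left(k^{2} + 6 k + 8\right)}

The ratio is (k + 2)*(2*k + 9)/((k + 6)*(2*k + 7)).
So A=k + 2 and B=k + 6, with C=k + 7/2.
Set up (k + 2)·f(k+1) − (k + 5)·f(k) − (k + 7/2) = 0.
d = 3 from the (1,1,1) case.
Solve for f: f(k) = k*(k + 3)*(k + 6)/16 (degree 3 ≤ 3).
So s_k = (B(k−1)f/C)·t_k = (k*(k + 3)*(k + 5)*(k + 6)/(8*(2*k + 7)))·t_k = k*(-k - 6)/(4*(k**2 + 6*k + 8)).
Δs = 2*(-2*k - 7)/(k**4 + 14*k**3 + 71*k**2 + 154*k + 120), as required.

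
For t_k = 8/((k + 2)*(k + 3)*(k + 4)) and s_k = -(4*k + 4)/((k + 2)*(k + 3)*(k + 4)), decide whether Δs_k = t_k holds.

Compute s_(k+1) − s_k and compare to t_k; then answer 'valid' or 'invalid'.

Invalid: residual -36/(k**4 + 14*k**3 + 71*k**2 + 154*k + 120) ≠ 0.

s_(k+1) = 4*(-k - 2)/((k + 3)*(k + 4)*(k + 5))
s_(k+1) − s_k = 4*(2*k + 1)/(k**4 + 14*k**3 + 71*k**2 + 154*k + 120)
(s_(k+1) − s_k) − t_k = -36/(k**4 + 14*k**3 + 71*k**2 + 154*k + 120)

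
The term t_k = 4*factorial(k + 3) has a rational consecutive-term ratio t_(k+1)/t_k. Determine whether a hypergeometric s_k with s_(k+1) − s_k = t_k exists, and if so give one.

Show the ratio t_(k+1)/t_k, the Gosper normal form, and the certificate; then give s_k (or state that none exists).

Step 1: r(k) = k + 4.
Normal form (A,B,C) = (k + 4, 1, 1).
Key eq: (k + 4)·f(k+1) = (1)·f(k) + (1).
d = -1 from the (1,0,0) case.
deg f ≤ -1 is impossible — no certificate.

not Gosper-summable; s_k does not exist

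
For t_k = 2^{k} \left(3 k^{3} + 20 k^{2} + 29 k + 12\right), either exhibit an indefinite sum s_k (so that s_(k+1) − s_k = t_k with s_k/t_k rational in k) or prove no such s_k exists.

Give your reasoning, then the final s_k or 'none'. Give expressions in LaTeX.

r(k) = 2*(3*k**3 + 29*k**2 + 78*k + 64)/(3*k**3 + 20*k**2 + 29*k + 12) after simplifying.
Factor: A=2; B=1; C=k**3 + 20*k**2/3 + 29*k/3 + 4.
Key eq: (2)·f(k+1) = (1)·f(k) + (k**3 + 20*k**2/3 + 29*k/3 + 4).
From deg A=0, deg B=0, deg C=3: d=3.
A polynomial solution: f(k) = (3*k**3 + 2*k**2 + 3*k - 4)/3.
So s_k = (B(k−1)f/C)·t_k = ((3*k**3 + 2*k**2 + 3*k - 4)/((k + 1)*(3*k**2 + 17*k + 12)))·t_k = 2**k*(3*k**3 + 2*k**2 + 3*k - 4).
s_(k+1) − s_k = 2**k*(3*k**3 + 20*k**2 + 29*k + 12) = t_k.

s_k = 2^{k} \left(3 k^{3} + 2 k^{2} + 3 k - 4\right)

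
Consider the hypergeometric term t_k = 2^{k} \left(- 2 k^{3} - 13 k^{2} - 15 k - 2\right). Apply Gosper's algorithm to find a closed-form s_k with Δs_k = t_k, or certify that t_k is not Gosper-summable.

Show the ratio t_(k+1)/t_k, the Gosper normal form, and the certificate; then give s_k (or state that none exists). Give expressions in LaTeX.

s_k = 2^{k} \left(- 2 k^{3} - k^{2} + k + 2\right)

Step 1: r(k) = 2*(2*k**3 + 19*k**2 + 47*k + 32)/(2*k**3 + 13*k**2 + 15*k + 2).
Factor: A=2; B=1; C=k**3 + 13*k**2/2 + 15*k/2 + 1.
Set up (2)·f(k+1) − (1)·f(k) − (k**3 + 13*k**2/2 + 15*k/2 + 1) = 0.
Degrees (0,0,3) ⇒ d ≤ 3.
Solving with deg f ≤ 3: f(k) = (k - 1)*(2*k**2 + 3*k + 2)/2.
So s_k = (B(k−1)f/C)·t_k = ((k - 1)*(2*k**2 + 3*k + 2)/(2*k**3 + 13*k**2 + 15*k + 2))·t_k = 2**k*(-2*k**3 - k**2 + k + 2).
s_(k+1) − s_k = 2**k*(-2*k**3 - 13*k**2 - 15*k - 2) = t_k.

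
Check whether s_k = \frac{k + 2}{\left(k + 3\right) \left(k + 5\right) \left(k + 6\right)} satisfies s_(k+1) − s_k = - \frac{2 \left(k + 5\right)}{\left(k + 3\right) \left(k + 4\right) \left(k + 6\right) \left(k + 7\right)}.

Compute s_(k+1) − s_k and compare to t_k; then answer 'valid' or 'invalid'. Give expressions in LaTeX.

Invalid: residual \frac{3 \left(3 k + 13\right)}{k^{5} + 25 k^{4} + 245 k^{3} + 1175 k^{2} + 2754 k + 2520} ≠ 0.

s_(k+1) = (k + 3)/((k + 4)*(k + 6)*(k + 7))
s_(k+1) − s_k = (-2*k**2 - 11*k - 11)/(k**5 + 25*k**4 + 245*k**3 + 1175*k**2 + 2754*k + 2520)
(s_(k+1) − s_k) − t_k = 3*(3*k + 13)/(k**5 + 25*k**4 + 245*k**3 + 1175*k**2 + 2754*k + 2520)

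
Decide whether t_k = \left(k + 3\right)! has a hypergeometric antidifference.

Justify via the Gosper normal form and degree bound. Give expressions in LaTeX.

Ratio r(k) = k + 4.
Factor: A=k + 4; B=1; C=1.
Key eq: (k + 4)·f(k+1) = (1)·f(k) + (1).
d = -1 from the (1,0,0) case.
deg f ≤ -1 is impossible — no certificate.

No — t_k has no hypergeometric antidifference.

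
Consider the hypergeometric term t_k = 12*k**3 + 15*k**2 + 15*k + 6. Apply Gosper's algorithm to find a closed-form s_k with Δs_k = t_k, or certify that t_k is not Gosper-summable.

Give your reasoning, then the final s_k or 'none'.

s_k = k*(3*k**3 - k**2 + 3*k + 1)

The ratio is (4*k**3 + 17*k**2 + 27*k + 16)/(4*k**3 + 5*k**2 + 5*k + 2).
Normal form (A,B,C) = (1, 1, k**3 + 5*k**2/4 + 5*k/4 + 1/2).
Set up (1)·f(k+1) − (1)·f(k) − (k**3 + 5*k**2/4 + 5*k/4 + 1/2) = 0.
Bound: deg f ≤ 4.
Coefficient equations give f(k) = k*(3*k**3 - k**2 + 3*k + 1)/12.
So s_k = (B(k−1)f/C)·t_k = (k*(3*k**3 - k**2 + 3*k + 1)/(3*(4*k**3 + 5*k**2 + 5*k + 2)))·t_k = k*(3*k**3 - k**2 + 3*k + 1).
Check: Δs_k = 12*k**3 + 15*k**2 + 15*k + 6. ✓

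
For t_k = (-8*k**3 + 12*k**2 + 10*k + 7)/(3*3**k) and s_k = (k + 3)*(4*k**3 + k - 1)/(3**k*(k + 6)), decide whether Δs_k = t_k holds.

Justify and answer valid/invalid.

s_(k+1) = (k + 4)*(k + 4*(k + 1)**3)/(3*3**k*(k + 7))
s_(k+1) − s_k = (-8*k**5 - 68*k**4 - 26*k**3 + 395*k**2 + 319*k + 159)/(3*3**k*(k**2 + 13*k + 42))
(s_(k+1) − s_k) − t_k = (8*k**4 + 48*k**3 - 82*k**2 - 64*k - 45)/(3**k*(k**2 + 13*k + 42))

Invalid: residual (8*k**4 + 48*k**3 - 82*k**2 - 64*k - 45)/(3**k*(k**2 + 13*k + 42)) ≠ 0.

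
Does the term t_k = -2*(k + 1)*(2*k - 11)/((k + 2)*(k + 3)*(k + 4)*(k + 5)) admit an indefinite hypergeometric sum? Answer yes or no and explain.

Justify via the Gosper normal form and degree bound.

The ratio is (k + 2)**2*(2*k - 9)/((k + 1)*(k + 6)*(2*k - 11)).
Normal form (A,B,C) = (k + 2, k + 6, k**2 - 9*k/2 - 11/2).
Set up (k + 2)·f(k+1) − (k + 5)·f(k) − (k**2 - 9*k/2 - 11/2) = 0.
d = 3 from the (1,1,2) case.
Match coefficients ⇒ f(k) = -k*(k + 1)*(k + 32)/24.
So s_k = (B(k−1)f/C)·t_k = (-k*(k + 5)*(k + 32)/(12*(2*k - 11)))·t_k = k*(k**2 + 33*k + 32)/(6*(k**3 + 9*k**2 + 26*k + 24)).
Check: Δs_k = 2*(-2*k**2 + 9*k + 11)/(k**4 + 14*k**3 + 71*k**2 + 154*k + 120). ✓

Yes. s_k = k*(k**2 + 33*k + 32)/(6*(k**3 + 9*k**2 + 26*k + 24)).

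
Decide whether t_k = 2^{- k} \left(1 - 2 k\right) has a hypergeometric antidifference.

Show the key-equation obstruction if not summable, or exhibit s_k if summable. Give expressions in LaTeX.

Yes. s_k = 2 \cdot 2^{- k} \left(2 k + 1\right).

Compute t_(k+1)/t_k: get (2*k + 1)/(2*(2*k - 1)).
Gosper form: A/B · C(k+1)/C(k) with A=1/2, B=1, C=k - 1/2.
Key eq: (1/2)·f(k+1) = (1)·f(k) + (k - 1/2).
Degrees (0,0,1) ⇒ d ≤ 1.
Coefficient equations give f(k) = -2*k - 1.
Then R = B(k−1)f/C = -2*(2*k + 1)/(2*k - 1), so s_k = R(k)·t_k = 2*(2*k + 1)/2**k.
s_(k+1) − s_k = (1 - 2*k)/2**k = t_k.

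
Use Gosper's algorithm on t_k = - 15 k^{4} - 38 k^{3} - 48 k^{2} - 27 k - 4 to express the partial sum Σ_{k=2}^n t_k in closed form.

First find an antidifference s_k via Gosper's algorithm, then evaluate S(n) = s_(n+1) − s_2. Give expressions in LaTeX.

S(n) = - 3 n^{5} - 17 n^{4} - 40 n^{3} - 47 n^{2} - 25 n + 132

The ratio is (15*k**4 + 98*k**3 + 252*k**2 + 297*k + 132)/(15*k**4 + 38*k**3 + 48*k**2 + 27*k + 4).
Take A(k)=1, B(k)=1, C(k)=k**4 + 38*k**3/15 + 16*k**2/5 + 9*k/5 + 4/15.
f must satisfy (1)·f(k+1) − (1)·f(k) = k**4 + 38*k**3/15 + 16*k**2/5 + 9*k/5 + 4/15.
Degrees (0,0,4) ⇒ d ≤ 5.
A polynomial solution: f(k) = k*(3*k**4 + 2*k**3 + 2*k**2 - k - 2)/15.
So s_k = (B(k−1)f/C)·t_k = (k*(3*k**4 + 2*k**3 + 2*k**2 - k - 2)/(15*k**4 + 38*k**3 + 48*k**2 + 27*k + 4))·t_k = k*(-3*k**4 - 2*k**3 - 2*k**2 + k + 2).
Verify: -15*k**4 - 38*k**3 - 48*k**2 - 27*k - 4 matches t_k.
Evaluate: s_(n+1) = -3*n**5 - 17*n**4 - 40*n**3 - 47*n**2 - 25*n - 4; subtract s_(2) = -136 ⇒ S(n) = -3*n**5 - 17*n**4 - 40*n**3 - 47*n**2 - 25*n + 132.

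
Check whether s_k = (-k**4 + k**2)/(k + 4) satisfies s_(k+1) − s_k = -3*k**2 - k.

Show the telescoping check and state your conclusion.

s_(k+1) = (1 - (k + 1)**2)*(k + 1)**2/(k + 5)
s_(k+1) − s_k = k*(-3*k**3 - 22*k**2 - 27*k - 8)/(k**2 + 9*k + 20)
(s_(k+1) − s_k) − t_k = 6*k*(k**2 + 7*k + 2)/(k**2 + 9*k + 20)

Invalid: residual 6*k*(k**2 + 7*k + 2)/(k**2 + 9*k + 20) ≠ 0.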